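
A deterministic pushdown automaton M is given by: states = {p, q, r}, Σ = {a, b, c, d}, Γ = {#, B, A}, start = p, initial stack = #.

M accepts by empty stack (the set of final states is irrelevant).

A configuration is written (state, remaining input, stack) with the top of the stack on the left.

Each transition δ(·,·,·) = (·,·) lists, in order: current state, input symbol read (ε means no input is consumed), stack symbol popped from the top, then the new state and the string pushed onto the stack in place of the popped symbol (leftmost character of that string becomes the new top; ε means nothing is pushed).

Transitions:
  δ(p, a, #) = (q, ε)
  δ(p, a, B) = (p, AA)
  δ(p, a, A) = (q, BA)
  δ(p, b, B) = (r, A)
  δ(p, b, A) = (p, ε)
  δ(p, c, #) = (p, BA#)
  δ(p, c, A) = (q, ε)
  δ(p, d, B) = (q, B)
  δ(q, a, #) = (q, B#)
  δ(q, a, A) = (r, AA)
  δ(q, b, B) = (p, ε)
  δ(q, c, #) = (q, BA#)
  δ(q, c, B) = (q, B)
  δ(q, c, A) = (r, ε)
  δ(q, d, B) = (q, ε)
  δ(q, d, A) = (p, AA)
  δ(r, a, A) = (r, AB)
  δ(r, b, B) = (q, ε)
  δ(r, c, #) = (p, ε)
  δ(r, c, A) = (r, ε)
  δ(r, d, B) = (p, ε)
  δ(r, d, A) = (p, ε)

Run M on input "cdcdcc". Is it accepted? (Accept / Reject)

(p, cdcdcc, #)
  read c, top #: go to p, push BA# → (p, dcdcc, BA#)
  read d, top B: go to q, push B → (q, cdcc, BA#)
  read c, top B: go to q, push B → (q, dcc, BA#)
  read d, top B: go to q, push ε → (q, cc, A#)
  read c, top A: go to r, push ε → (r, c, #)
  read c, top #: go to p, push ε → (p, ε, ε)
All input consumed and the stack is empty.

Accept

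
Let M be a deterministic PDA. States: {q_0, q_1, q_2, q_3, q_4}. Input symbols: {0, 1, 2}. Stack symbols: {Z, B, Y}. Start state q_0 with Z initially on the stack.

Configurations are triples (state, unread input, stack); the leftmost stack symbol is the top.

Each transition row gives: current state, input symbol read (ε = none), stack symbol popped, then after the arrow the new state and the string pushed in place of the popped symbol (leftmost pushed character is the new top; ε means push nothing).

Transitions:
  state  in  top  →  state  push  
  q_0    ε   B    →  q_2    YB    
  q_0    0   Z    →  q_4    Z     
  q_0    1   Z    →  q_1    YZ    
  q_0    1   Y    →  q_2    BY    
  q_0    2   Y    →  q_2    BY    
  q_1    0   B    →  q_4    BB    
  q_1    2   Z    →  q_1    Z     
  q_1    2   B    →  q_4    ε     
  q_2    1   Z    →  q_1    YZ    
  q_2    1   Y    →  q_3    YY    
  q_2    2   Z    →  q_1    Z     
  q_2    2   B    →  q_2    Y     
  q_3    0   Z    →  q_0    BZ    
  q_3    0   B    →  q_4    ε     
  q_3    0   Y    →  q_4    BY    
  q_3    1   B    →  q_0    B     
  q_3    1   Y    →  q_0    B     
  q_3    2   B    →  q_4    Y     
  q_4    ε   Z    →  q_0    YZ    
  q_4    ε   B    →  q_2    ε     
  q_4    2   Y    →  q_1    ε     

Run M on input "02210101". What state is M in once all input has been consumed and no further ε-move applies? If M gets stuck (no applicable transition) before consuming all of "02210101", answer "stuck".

q_3

(q_0, 02210101, Z) ⊢ (q_4, 2210101, Z) ⊢ (q_0, 2210101, YZ) ⊢ (q_2, 210101, BYZ) ⊢ (q_2, 10101, YYZ) ⊢ (q_3, 0101, YYYZ) ⊢ (q_4, 101, BYYYZ) ⊢ (q_2, 101, YYYZ) ⊢ (q_3, 01, YYYYZ) ⊢ (q_4, 1, BYYYYZ) ⊢ (q_2, 1, YYYYZ) ⊢ (q_3, ε, YYYYYZ)
All input consumed; M is in state q_3.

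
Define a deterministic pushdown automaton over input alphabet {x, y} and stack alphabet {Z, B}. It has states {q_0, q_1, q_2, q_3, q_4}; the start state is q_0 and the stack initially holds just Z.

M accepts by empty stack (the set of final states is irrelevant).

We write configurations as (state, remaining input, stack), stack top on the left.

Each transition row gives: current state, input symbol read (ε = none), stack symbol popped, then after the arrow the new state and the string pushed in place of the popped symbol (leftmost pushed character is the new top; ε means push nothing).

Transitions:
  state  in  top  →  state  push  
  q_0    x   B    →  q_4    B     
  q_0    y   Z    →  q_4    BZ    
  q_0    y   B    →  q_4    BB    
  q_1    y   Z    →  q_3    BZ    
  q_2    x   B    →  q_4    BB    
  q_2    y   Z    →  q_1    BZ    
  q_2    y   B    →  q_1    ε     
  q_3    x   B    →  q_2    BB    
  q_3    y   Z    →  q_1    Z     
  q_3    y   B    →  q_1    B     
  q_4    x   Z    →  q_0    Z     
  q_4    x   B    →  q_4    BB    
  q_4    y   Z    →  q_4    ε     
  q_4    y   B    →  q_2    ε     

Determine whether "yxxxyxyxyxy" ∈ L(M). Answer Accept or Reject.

Reject

(q_0, yxxxyxyxyxy, Z)
  read y, top Z: go to q_4, push BZ → (q_4, xxxyxyxyxy, BZ)
  read x, top B: go to q_4, push BB → (q_4, xxyxyxyxy, BBZ)
  read x, top B: go to q_4, push BB → (q_4, xyxyxyxy, BBBZ)
  read x, top B: go to q_4, push BB → (q_4, yxyxyxy, BBBBZ)
  read y, top B: go to q_2, push ε → (q_2, xyxyxy, BBBZ)
  read x, top B: go to q_4, push BB → (q_4, yxyxy, BBBBZ)
  read y, top B: go to q_2, push ε → (q_2, xyxy, BBBZ)
  read x, top B: go to q_4, push BB → (q_4, yxy, BBBBZ)
  read y, top B: go to q_2, push ε → (q_2, xy, BBBZ)
  read x, top B: go to q_4, push BB → (q_4, y, BBBBZ)
  read y, top B: go to q_2, push ε → (q_2, ε, BBBZ)
All input consumed; stack is BBBZ, not empty, and no further ε-move applies.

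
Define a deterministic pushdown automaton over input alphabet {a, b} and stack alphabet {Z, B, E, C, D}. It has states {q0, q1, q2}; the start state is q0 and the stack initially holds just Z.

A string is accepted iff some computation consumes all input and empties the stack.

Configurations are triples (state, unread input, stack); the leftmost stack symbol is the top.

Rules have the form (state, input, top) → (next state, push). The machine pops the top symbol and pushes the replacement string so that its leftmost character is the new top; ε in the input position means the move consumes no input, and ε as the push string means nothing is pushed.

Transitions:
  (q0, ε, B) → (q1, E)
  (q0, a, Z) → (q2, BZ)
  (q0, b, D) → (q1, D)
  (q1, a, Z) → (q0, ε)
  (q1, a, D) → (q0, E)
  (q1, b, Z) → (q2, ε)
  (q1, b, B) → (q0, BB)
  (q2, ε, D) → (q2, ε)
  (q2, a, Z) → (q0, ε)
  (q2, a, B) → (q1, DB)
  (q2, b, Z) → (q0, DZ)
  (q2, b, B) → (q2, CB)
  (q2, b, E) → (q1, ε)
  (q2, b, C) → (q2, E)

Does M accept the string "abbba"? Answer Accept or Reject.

(q0, abbba, Z)
  read a, top Z: go to q2, push BZ → (q2, bbba, BZ)
  read b, top B: go to q2, push CB → (q2, bba, CBZ)
  read b, top C: go to q2, push E → (q2, ba, EBZ)
  read b, top E: go to q1, push ε → (q1, a, BZ)
No transition applies at (q1, a, BZ); input not fully consumed.

Reject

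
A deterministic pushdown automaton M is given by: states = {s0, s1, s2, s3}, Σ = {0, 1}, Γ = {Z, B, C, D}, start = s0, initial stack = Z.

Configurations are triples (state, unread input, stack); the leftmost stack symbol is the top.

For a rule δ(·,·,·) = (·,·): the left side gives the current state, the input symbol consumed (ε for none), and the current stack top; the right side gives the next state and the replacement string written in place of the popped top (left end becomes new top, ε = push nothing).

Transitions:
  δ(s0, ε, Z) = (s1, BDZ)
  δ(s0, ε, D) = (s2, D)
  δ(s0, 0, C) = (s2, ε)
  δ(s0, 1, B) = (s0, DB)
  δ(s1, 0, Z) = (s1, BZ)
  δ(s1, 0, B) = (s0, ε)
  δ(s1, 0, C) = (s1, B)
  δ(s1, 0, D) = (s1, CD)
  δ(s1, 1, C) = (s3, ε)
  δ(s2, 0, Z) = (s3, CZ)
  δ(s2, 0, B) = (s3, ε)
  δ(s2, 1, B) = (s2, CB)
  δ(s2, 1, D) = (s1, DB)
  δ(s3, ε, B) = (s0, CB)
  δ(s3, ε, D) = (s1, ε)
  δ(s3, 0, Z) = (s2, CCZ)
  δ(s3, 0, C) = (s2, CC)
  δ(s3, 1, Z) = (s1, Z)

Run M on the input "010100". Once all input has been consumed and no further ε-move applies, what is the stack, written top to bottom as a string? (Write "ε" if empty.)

DZ

(s0, 010100, Z)
  ε-move, top Z: go to s1, push BDZ → (s1, 010100, BDZ)
  read 0, top B: go to s0, push ε → (s0, 10100, DZ)
  ε-move, top D: go to s2, push D → (s2, 10100, DZ)
  read 1, top D: go to s1, push DB → (s1, 0100, DBZ)
  read 0, top D: go to s1, push CD → (s1, 100, CDBZ)
  read 1, top C: go to s3, push ε → (s3, 00, DBZ)
  ε-move, top D: go to s1, push ε → (s1, 00, BZ)
  read 0, top B: go to s0, push ε → (s0, 0, Z)
  ε-move, top Z: go to s1, push BDZ → (s1, 0, BDZ)
  read 0, top B: go to s0, push ε → (s0, ε, DZ)
  ε-move, top D: go to s2, push D → (s2, ε, DZ)
All input consumed in state s2 with stack DZ.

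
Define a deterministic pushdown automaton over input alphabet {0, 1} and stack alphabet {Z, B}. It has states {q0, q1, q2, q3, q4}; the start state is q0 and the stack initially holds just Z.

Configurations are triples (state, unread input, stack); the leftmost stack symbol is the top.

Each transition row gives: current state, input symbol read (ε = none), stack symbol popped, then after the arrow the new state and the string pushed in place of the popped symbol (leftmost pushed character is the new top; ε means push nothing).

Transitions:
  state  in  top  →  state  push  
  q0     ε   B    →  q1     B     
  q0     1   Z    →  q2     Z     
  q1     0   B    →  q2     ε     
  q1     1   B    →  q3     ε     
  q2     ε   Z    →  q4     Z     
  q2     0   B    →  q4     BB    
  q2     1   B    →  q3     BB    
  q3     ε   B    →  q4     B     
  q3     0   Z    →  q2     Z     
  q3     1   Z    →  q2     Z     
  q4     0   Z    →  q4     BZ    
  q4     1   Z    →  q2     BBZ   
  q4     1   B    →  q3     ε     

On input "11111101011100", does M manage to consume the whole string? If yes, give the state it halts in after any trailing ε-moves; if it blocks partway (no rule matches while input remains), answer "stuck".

(q0, 11111101011100, Z)
  read 1, top Z: go to q2, push Z → (q2, 1111101011100, Z)
  ε-move, top Z: go to q4, push Z → (q4, 1111101011100, Z)
  read 1, top Z: go to q2, push BBZ → (q2, 111101011100, BBZ)
  read 1, top B: go to q3, push BB → (q3, 11101011100, BBBZ)
  ε-move, top B: go to q4, push B → (q4, 11101011100, BBBZ)
  read 1, top B: go to q3, push ε → (q3, 1101011100, BBZ)
  ε-move, top B: go to q4, push B → (q4, 1101011100, BBZ)
  read 1, top B: go to q3, push ε → (q3, 101011100, BZ)
  ε-move, top B: go to q4, push B → (q4, 101011100, BZ)
  read 1, top B: go to q3, push ε → (q3, 01011100, Z)
  read 0, top Z: go to q2, push Z → (q2, 1011100, Z)
  ε-move, top Z: go to q4, push Z → (q4, 1011100, Z)
  read 1, top Z: go to q2, push BBZ → (q2, 011100, BBZ)
  read 0, top B: go to q4, push BB → (q4, 11100, BBBZ)
  read 1, top B: go to q3, push ε → (q3, 1100, BBZ)
  ε-move, top B: go to q4, push B → (q4, 1100, BBZ)
  read 1, top B: go to q3, push ε → (q3, 100, BZ)
  ε-move, top B: go to q4, push B → (q4, 100, BZ)
  read 1, top B: go to q3, push ε → (q3, 00, Z)
  read 0, top Z: go to q2, push Z → (q2, 0, Z)
  ε-move, top Z: go to q4, push Z → (q4, 0, Z)
  read 0, top Z: go to q4, push BZ → (q4, ε, BZ)
All input consumed; M is in state q4.

q4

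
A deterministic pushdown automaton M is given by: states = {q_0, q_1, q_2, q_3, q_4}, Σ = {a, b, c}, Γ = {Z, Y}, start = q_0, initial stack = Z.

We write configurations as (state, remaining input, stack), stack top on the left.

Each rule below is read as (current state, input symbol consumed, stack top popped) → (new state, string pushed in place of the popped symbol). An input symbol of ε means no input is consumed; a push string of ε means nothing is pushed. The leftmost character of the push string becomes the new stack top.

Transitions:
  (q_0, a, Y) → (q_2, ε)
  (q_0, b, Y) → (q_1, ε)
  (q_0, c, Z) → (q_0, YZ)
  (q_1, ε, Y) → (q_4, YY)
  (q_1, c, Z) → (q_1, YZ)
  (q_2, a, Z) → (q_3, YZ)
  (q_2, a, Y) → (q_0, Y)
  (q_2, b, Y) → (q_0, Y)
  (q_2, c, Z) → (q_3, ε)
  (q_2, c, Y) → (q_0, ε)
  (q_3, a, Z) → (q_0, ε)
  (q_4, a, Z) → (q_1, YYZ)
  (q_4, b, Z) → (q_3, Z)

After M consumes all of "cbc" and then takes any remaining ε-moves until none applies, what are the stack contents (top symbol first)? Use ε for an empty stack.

YYZ

(q_0, cbc, Z)
  read c, top Z: go to q_0, push YZ → (q_0, bc, YZ)
  read b, top Y: go to q_1, push ε → (q_1, c, Z)
  read c, top Z: go to q_1, push YZ → (q_1, ε, YZ)
  ε-move, top Y: go to q_4, push YY → (q_4, ε, YYZ)
All input consumed in state q_4 with stack YYZ.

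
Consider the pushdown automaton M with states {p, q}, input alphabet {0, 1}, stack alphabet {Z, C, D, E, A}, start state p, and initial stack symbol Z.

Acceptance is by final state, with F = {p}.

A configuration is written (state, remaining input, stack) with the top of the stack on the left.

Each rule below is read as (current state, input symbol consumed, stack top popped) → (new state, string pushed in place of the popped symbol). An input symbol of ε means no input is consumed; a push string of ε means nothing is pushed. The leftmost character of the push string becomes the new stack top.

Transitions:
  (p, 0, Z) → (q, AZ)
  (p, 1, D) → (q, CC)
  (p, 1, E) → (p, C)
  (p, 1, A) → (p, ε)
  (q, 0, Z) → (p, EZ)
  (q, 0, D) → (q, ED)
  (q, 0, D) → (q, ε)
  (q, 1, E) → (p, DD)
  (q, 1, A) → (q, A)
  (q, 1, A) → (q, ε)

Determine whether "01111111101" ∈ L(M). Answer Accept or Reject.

Accept

One accepting computation: (p, 01111111101, Z) ⊢ (q, 1111111101, AZ) ⊢ (q, 111111101, AZ) ⊢ (q, 11111101, AZ) ⊢ (q, 1111101, AZ) ⊢ (q, 111101, AZ) ⊢ (q, 11101, AZ) ⊢ (q, 1101, AZ) ⊢ (q, 101, AZ) ⊢ (q, 01, Z) ⊢ (p, 1, EZ) ⊢ (p, ε, CZ)
All input consumed and state p ∈ F.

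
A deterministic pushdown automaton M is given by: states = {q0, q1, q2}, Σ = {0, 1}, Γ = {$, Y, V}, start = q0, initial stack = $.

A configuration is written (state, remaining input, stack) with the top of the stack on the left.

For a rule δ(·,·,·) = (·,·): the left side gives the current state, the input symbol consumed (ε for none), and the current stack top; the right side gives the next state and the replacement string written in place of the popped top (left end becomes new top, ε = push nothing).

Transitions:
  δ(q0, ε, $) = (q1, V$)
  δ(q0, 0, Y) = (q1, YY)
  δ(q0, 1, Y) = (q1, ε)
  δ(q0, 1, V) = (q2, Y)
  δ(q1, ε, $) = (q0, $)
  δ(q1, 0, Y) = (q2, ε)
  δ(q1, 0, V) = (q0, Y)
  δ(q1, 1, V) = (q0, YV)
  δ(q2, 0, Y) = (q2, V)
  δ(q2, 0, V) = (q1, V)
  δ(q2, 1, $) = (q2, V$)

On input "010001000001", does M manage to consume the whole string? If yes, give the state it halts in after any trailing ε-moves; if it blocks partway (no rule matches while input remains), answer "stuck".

stuck

(q0, 010001000001, $)
  ε-move, top $: go to q1, push V$ → (q1, 010001000001, V$)
  read 0, top V: go to q0, push Y → (q0, 10001000001, Y$)
  read 1, top Y: go to q1, push ε → (q1, 0001000001, $)
  ε-move, top $: go to q0, push $ → (q0, 0001000001, $)
  ε-move, top $: go to q1, push V$ → (q1, 0001000001, V$)
  read 0, top V: go to q0, push Y → (q0, 001000001, Y$)
  read 0, top Y: go to q1, push YY → (q1, 01000001, YY$)
  read 0, top Y: go to q2, push ε → (q2, 1000001, Y$)
No transition for (q2, 1, top Y); M blocks with input 1000001 remaining.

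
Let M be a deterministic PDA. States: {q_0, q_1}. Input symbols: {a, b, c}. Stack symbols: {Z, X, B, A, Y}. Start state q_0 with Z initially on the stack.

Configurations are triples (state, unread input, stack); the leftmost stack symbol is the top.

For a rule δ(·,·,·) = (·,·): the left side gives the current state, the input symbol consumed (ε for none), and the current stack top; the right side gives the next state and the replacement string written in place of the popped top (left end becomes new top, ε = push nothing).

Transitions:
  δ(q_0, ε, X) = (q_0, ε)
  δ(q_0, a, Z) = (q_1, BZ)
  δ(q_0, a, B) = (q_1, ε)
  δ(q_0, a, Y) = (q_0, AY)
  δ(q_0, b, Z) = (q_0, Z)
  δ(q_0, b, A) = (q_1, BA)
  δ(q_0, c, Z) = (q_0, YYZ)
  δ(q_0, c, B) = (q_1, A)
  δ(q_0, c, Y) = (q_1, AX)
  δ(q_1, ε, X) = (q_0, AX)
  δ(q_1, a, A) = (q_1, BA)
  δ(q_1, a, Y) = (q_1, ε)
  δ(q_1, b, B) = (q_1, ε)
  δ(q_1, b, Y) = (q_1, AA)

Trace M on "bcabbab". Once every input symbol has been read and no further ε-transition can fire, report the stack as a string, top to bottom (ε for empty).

(q_0, bcabbab, Z) ⊢ (q_0, cabbab, Z) ⊢ (q_0, abbab, YYZ) ⊢ (q_0, bbab, AYYZ) ⊢ (q_1, bab, BAYYZ) ⊢ (q_1, ab, AYYZ) ⊢ (q_1, b, BAYYZ) ⊢ (q_1, ε, AYYZ)
All input consumed in state q_1 with stack AYYZ.

AYYZ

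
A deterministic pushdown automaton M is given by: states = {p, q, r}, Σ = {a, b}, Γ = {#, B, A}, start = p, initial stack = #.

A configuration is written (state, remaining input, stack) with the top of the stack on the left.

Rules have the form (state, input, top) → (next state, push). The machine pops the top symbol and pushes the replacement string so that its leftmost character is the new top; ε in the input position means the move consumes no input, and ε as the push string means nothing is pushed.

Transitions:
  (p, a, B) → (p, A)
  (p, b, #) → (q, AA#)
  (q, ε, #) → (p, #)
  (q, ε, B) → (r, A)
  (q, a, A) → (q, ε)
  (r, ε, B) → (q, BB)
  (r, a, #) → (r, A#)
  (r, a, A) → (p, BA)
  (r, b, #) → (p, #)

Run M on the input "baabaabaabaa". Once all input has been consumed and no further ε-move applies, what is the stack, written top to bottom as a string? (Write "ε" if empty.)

#

(p, baabaabaabaa, #)
  read b, top #: go to q, push AA# → (q, aabaabaabaa, AA#)
  read a, top A: go to q, push ε → (q, abaabaabaa, A#)
  read a, top A: go to q, push ε → (q, baabaabaa, #)
  ε-move, top #: go to p, push # → (p, baabaabaa, #)
  read b, top #: go to q, push AA# → (q, aabaabaa, AA#)
  read a, top A: go to q, push ε → (q, abaabaa, A#)
  read a, top A: go to q, push ε → (q, baabaa, #)
  ε-move, top #: go to p, push # → (p, baabaa, #)
  read b, top #: go to q, push AA# → (q, aabaa, AA#)
  read a, top A: go to q, push ε → (q, abaa, A#)
  read a, top A: go to q, push ε → (q, baa, #)
  ε-move, top #: go to p, push # → (p, baa, #)
  read b, top #: go to q, push AA# → (q, aa, AA#)
  read a, top A: go to q, push ε → (q, a, A#)
  read a, top A: go to q, push ε → (q, ε, #)
  ε-move, top #: go to p, push # → (p, ε, #)
All input consumed in state p with stack #.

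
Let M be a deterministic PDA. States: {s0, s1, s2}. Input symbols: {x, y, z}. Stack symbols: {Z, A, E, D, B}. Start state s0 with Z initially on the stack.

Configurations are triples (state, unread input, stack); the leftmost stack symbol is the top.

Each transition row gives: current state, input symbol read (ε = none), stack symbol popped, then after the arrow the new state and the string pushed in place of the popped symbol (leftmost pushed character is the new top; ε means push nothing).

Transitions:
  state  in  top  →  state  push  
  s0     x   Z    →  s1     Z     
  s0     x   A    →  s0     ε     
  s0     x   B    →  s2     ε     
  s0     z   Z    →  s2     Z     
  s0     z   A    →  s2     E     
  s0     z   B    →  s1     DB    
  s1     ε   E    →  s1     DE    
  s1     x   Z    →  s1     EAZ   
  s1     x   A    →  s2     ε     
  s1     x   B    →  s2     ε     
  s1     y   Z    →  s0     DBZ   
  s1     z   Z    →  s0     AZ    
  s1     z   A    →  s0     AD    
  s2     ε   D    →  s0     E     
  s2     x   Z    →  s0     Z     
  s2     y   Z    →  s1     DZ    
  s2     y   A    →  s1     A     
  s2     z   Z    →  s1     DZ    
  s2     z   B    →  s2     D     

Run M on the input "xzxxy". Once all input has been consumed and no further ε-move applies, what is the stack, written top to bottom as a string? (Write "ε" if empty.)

(s0, xzxxy, Z)
  read x, top Z: go to s1, push Z → (s1, zxxy, Z)
  read z, top Z: go to s0, push AZ → (s0, xxy, AZ)
  read x, top A: go to s0, push ε → (s0, xy, Z)
  read x, top Z: go to s1, push Z → (s1, y, Z)
  read y, top Z: go to s0, push DBZ → (s0, ε, DBZ)
All input consumed in state s0 with stack DBZ.

DBZ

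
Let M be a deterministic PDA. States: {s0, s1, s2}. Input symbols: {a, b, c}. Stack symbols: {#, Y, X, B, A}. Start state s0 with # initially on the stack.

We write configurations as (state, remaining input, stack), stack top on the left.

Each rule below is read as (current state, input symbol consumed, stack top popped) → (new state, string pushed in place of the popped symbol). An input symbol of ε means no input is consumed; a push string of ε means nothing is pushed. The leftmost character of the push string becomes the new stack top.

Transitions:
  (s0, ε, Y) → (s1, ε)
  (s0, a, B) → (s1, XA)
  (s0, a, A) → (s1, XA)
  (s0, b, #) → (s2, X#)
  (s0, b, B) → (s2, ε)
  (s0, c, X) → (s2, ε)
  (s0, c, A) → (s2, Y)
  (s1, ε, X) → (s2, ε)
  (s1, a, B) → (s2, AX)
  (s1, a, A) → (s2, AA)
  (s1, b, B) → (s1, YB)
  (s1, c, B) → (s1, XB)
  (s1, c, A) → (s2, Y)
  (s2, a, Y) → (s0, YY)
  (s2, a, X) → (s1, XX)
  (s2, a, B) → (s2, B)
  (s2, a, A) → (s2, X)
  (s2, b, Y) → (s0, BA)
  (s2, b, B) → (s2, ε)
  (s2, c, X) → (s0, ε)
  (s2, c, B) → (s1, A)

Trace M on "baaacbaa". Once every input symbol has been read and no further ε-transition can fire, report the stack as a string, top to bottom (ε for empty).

X#

(s0, baaacbaa, #) ⊢ (s2, aaacbaa, X#) ⊢ (s1, aacbaa, XX#) ⊢ (s2, aacbaa, X#) ⊢ (s1, acbaa, XX#) ⊢ (s2, acbaa, X#) ⊢ (s1, cbaa, XX#) ⊢ (s2, cbaa, X#) ⊢ (s0, baa, #) ⊢ (s2, aa, X#) ⊢ (s1, a, XX#) ⊢ (s2, a, X#) ⊢ (s1, ε, XX#) ⊢ (s2, ε, X#)
All input consumed in state s2 with stack X#.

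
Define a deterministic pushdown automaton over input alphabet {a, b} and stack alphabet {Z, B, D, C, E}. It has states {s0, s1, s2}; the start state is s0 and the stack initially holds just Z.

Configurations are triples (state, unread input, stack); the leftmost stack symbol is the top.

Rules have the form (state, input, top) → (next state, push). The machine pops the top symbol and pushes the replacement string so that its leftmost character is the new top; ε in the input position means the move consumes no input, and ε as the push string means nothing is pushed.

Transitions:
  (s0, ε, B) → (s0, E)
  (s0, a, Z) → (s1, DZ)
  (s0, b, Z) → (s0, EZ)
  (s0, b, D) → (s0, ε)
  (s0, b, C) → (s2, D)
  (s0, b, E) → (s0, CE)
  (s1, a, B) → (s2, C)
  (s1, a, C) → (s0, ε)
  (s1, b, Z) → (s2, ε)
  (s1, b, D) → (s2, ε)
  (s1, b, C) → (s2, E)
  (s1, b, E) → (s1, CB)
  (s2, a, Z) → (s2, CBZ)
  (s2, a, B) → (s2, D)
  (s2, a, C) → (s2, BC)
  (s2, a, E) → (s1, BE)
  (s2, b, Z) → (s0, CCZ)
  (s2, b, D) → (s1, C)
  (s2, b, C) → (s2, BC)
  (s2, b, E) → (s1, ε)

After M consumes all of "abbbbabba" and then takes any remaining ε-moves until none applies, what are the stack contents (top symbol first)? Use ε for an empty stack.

(s0, abbbbabba, Z) ⊢ (s1, bbbbabba, DZ) ⊢ (s2, bbbabba, Z) ⊢ (s0, bbabba, CCZ) ⊢ (s2, babba, DCZ) ⊢ (s1, abba, CCZ) ⊢ (s0, bba, CZ) ⊢ (s2, ba, DZ) ⊢ (s1, a, CZ) ⊢ (s0, ε, Z)
All input consumed in state s0 with stack Z.

Z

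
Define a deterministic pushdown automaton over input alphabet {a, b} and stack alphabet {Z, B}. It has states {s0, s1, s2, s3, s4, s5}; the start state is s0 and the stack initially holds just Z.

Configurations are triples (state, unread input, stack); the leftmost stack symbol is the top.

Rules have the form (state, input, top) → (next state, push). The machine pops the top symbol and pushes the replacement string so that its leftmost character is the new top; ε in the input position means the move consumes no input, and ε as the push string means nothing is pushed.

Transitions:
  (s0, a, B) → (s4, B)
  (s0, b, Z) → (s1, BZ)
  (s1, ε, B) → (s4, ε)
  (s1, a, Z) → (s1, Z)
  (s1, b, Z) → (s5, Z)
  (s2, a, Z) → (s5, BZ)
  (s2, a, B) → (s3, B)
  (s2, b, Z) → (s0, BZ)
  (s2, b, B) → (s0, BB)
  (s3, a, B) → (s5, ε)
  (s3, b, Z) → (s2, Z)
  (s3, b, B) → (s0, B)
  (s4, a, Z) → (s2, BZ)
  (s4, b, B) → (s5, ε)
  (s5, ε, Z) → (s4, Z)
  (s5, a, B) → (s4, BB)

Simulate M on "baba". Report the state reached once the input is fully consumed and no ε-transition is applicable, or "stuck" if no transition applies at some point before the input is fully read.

s4

(s0, baba, Z)
  read b, top Z: go to s1, push BZ → (s1, aba, BZ)
  ε-move, top B: go to s4, push ε → (s4, aba, Z)
  read a, top Z: go to s2, push BZ → (s2, ba, BZ)
  read b, top B: go to s0, push BB → (s0, a, BBZ)
  read a, top B: go to s4, push B → (s4, ε, BBZ)
All input consumed; M is in state s4.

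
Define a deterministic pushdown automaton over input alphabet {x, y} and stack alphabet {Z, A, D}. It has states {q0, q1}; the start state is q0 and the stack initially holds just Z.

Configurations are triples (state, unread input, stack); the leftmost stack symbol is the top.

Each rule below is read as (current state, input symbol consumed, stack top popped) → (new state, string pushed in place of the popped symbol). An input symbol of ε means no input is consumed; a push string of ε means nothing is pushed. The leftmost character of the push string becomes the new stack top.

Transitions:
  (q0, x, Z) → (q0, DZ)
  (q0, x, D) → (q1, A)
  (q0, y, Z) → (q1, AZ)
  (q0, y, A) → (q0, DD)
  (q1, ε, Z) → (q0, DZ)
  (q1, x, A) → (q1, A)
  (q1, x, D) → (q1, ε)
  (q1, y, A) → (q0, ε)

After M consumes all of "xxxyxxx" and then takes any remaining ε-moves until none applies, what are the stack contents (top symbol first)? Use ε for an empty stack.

(q0, xxxyxxx, Z) ⊢ (q0, xxyxxx, DZ) ⊢ (q1, xyxxx, AZ) ⊢ (q1, yxxx, AZ) ⊢ (q0, xxx, Z) ⊢ (q0, xx, DZ) ⊢ (q1, x, AZ) ⊢ (q1, ε, AZ)
All input consumed in state q1 with stack AZ.

AZ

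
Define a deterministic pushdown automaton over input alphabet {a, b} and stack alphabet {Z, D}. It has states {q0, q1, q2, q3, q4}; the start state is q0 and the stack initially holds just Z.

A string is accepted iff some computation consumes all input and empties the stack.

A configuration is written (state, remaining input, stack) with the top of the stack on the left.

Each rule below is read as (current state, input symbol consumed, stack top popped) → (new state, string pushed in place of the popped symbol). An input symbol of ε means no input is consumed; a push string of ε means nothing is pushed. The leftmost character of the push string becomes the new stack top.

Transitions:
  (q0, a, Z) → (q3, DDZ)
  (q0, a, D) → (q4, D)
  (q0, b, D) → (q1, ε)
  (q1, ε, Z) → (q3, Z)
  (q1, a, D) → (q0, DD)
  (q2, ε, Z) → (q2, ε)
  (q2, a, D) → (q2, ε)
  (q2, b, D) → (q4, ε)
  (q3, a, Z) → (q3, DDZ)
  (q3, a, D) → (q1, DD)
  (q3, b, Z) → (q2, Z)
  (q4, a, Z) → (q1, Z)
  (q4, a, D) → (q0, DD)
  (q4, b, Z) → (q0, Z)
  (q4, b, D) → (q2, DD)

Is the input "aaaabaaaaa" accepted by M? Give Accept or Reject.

(q0, aaaabaaaaa, Z)
  read a, top Z: go to q3, push DDZ → (q3, aaabaaaaa, DDZ)
  read a, top D: go to q1, push DD → (q1, aabaaaaa, DDDZ)
  read a, top D: go to q0, push DD → (q0, abaaaaa, DDDDZ)
  read a, top D: go to q4, push D → (q4, baaaaa, DDDDZ)
  read b, top D: go to q2, push DD → (q2, aaaaa, DDDDDZ)
  read a, top D: go to q2, push ε → (q2, aaaa, DDDDZ)
  read a, top D: go to q2, push ε → (q2, aaa, DDDZ)
  read a, top D: go to q2, push ε → (q2, aa, DDZ)
  read a, top D: go to q2, push ε → (q2, a, DZ)
  read a, top D: go to q2, push ε → (q2, ε, Z)
  ε-move, top Z: go to q2, push ε → (q2, ε, ε)
All input consumed and the stack is empty.

Accept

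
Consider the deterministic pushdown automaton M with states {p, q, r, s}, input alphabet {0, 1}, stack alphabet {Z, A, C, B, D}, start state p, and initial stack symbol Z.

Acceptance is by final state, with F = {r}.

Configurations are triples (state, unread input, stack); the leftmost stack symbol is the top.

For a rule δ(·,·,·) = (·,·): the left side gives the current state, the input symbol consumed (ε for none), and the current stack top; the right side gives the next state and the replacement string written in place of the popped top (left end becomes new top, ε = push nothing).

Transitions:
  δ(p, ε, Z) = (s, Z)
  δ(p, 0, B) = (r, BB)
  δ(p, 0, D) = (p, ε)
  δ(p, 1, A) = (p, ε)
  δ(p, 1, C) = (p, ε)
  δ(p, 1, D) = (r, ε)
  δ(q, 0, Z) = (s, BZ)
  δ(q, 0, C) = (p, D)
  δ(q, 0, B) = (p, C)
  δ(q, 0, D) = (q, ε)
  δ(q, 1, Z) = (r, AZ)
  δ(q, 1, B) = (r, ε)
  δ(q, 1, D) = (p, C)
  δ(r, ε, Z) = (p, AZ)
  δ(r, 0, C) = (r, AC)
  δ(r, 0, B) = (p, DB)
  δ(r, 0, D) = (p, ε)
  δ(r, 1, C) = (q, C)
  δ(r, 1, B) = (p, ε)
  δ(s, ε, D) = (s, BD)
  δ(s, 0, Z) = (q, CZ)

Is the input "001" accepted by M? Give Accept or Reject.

Accept

(p, 001, Z) ⊢ (s, 001, Z) ⊢ (q, 01, CZ) ⊢ (p, 1, DZ) ⊢ (r, ε, Z)
All input consumed; state r ∈ F.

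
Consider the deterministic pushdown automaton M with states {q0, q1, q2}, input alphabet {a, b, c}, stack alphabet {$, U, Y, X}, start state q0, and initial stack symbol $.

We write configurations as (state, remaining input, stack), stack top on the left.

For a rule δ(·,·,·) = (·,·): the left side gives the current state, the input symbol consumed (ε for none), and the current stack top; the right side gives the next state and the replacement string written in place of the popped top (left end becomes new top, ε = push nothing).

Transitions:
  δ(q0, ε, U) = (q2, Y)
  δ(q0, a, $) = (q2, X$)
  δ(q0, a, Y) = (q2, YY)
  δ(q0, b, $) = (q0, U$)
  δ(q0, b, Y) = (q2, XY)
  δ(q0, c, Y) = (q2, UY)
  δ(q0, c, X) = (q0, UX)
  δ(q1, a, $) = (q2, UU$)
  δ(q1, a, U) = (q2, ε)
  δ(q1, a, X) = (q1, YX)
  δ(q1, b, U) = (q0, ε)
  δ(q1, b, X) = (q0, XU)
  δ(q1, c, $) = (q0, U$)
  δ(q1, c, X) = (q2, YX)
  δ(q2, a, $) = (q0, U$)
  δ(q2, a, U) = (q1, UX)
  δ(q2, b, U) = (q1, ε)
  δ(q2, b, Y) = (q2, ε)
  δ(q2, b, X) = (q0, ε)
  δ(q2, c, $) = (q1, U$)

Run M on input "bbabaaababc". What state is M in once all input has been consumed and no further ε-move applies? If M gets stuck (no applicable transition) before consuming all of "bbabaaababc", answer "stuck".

stuck

(q0, bbabaaababc, $)
  read b, top $: go to q0, push U$ → (q0, babaaababc, U$)
  ε-move, top U: go to q2, push Y → (q2, babaaababc, Y$)
  read b, top Y: go to q2, push ε → (q2, abaaababc, $)
  read a, top $: go to q0, push U$ → (q0, baaababc, U$)
  ε-move, top U: go to q2, push Y → (q2, baaababc, Y$)
  read b, top Y: go to q2, push ε → (q2, aaababc, $)
  read a, top $: go to q0, push U$ → (q0, aababc, U$)
  ε-move, top U: go to q2, push Y → (q2, aababc, Y$)
No transition for (q2, a, top Y); M blocks with input aababc remaining.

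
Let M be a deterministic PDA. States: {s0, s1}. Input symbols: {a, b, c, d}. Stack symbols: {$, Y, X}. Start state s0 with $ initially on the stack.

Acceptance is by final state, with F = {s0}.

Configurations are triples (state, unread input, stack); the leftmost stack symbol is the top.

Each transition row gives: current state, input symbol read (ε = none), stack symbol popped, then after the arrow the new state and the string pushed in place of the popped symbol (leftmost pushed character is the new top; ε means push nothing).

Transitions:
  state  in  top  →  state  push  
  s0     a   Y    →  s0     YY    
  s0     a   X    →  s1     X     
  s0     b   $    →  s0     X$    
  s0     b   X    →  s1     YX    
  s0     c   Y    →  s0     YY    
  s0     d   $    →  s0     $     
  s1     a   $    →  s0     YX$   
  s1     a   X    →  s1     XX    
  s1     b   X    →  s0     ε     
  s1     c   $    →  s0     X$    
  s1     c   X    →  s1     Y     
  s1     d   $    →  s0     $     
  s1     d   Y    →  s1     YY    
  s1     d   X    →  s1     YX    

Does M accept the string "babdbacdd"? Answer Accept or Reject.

(s0, babdbacdd, $) ⊢ (s0, abdbacdd, X$) ⊢ (s1, bdbacdd, X$) ⊢ (s0, dbacdd, $) ⊢ (s0, bacdd, $) ⊢ (s0, acdd, X$) ⊢ (s1, cdd, X$) ⊢ (s1, dd, Y$) ⊢ (s1, d, YY$) ⊢ (s1, ε, YYY$)
All input consumed; state s1 ∉ F and no further ε-move applies.

Reject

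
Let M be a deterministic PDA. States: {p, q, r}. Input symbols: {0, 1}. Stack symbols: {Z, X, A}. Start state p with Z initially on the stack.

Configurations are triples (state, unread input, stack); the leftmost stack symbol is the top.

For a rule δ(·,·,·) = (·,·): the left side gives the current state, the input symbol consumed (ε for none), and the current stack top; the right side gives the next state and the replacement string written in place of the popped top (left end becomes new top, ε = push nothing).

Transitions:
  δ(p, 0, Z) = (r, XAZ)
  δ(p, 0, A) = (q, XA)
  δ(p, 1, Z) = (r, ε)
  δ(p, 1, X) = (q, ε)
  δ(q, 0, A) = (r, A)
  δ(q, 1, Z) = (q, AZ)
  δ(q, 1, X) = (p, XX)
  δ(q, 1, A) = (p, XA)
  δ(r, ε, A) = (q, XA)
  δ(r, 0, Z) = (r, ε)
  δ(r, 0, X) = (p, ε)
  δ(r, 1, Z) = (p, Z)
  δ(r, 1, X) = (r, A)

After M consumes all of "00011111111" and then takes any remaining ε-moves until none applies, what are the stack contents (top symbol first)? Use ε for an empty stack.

(p, 00011111111, Z)
  read 0, top Z: go to r, push XAZ → (r, 0011111111, XAZ)
  read 0, top X: go to p, push ε → (p, 011111111, AZ)
  read 0, top A: go to q, push XA → (q, 11111111, XAZ)
  read 1, top X: go to p, push XX → (p, 1111111, XXAZ)
  read 1, top X: go to q, push ε → (q, 111111, XAZ)
  read 1, top X: go to p, push XX → (p, 11111, XXAZ)
  read 1, top X: go to q, push ε → (q, 1111, XAZ)
  read 1, top X: go to p, push XX → (p, 111, XXAZ)
  read 1, top X: go to q, push ε → (q, 11, XAZ)
  read 1, top X: go to p, push XX → (p, 1, XXAZ)
  read 1, top X: go to q, push ε → (q, ε, XAZ)
All input consumed in state q with stack XAZ.

XAZ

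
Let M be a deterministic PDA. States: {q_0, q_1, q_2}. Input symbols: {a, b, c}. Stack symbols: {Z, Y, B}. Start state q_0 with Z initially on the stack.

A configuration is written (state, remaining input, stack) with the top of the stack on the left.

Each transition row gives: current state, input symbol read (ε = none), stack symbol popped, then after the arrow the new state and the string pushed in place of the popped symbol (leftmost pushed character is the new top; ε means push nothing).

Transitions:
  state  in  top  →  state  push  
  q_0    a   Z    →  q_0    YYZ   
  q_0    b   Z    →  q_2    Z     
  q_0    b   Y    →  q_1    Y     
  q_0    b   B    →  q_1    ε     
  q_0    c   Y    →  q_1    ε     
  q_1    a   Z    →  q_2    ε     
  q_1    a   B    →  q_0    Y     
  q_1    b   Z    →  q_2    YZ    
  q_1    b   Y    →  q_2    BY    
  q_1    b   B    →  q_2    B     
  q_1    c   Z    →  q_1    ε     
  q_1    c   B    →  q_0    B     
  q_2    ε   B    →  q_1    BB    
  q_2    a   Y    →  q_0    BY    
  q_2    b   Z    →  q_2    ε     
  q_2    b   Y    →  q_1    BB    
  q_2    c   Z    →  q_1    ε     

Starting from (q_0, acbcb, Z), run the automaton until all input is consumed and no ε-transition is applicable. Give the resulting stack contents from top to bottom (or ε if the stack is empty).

BYZ

(q_0, acbcb, Z)
  read a, top Z: go to q_0, push YYZ → (q_0, cbcb, YYZ)
  read c, top Y: go to q_1, push ε → (q_1, bcb, YZ)
  read b, top Y: go to q_2, push BY → (q_2, cb, BYZ)
  ε-move, top B: go to q_1, push BB → (q_1, cb, BBYZ)
  read c, top B: go to q_0, push B → (q_0, b, BBYZ)
  read b, top B: go to q_1, push ε → (q_1, ε, BYZ)
All input consumed in state q_1 with stack BYZ.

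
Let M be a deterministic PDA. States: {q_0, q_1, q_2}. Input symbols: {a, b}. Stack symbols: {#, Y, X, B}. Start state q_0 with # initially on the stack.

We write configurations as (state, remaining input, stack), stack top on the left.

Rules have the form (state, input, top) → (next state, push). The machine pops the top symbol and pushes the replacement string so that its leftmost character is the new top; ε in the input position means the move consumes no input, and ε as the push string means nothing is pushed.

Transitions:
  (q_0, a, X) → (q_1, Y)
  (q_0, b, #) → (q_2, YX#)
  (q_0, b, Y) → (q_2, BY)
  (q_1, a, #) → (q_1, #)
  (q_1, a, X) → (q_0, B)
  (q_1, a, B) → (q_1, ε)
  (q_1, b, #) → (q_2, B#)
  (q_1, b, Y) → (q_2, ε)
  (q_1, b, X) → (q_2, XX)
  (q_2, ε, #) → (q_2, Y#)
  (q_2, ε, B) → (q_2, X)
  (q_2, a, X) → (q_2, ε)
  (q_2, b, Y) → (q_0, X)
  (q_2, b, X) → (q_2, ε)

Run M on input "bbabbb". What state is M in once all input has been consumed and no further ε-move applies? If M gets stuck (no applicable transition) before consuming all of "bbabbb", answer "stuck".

(q_0, bbabbb, #) ⊢ (q_2, babbb, YX#) ⊢ (q_0, abbb, XX#) ⊢ (q_1, bbb, YX#) ⊢ (q_2, bb, X#) ⊢ (q_2, b, #) ⊢ (q_2, b, Y#) ⊢ (q_0, ε, X#)
All input consumed; M is in state q_0.

q_0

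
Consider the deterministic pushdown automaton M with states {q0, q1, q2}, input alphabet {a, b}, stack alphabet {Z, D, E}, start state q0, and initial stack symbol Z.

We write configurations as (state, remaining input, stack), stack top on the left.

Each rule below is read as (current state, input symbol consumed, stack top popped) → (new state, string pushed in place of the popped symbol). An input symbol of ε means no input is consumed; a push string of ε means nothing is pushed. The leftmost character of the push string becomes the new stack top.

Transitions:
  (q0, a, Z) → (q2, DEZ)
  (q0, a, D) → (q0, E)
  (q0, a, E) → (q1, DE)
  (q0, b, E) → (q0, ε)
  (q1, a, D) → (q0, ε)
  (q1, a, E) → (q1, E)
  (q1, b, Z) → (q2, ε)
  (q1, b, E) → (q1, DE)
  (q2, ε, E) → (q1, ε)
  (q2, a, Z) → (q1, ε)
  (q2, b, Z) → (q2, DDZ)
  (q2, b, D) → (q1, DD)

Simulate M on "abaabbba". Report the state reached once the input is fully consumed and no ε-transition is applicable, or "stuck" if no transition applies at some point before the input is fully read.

(q0, abaabbba, Z)
  read a, top Z: go to q2, push DEZ → (q2, baabbba, DEZ)
  read b, top D: go to q1, push DD → (q1, aabbba, DDEZ)
  read a, top D: go to q0, push ε → (q0, abbba, DEZ)
  read a, top D: go to q0, push E → (q0, bbba, EEZ)
  read b, top E: go to q0, push ε → (q0, bba, EZ)
  read b, top E: go to q0, push ε → (q0, ba, Z)
No transition for (q0, b, top Z); M blocks with input ba remaining.

stuck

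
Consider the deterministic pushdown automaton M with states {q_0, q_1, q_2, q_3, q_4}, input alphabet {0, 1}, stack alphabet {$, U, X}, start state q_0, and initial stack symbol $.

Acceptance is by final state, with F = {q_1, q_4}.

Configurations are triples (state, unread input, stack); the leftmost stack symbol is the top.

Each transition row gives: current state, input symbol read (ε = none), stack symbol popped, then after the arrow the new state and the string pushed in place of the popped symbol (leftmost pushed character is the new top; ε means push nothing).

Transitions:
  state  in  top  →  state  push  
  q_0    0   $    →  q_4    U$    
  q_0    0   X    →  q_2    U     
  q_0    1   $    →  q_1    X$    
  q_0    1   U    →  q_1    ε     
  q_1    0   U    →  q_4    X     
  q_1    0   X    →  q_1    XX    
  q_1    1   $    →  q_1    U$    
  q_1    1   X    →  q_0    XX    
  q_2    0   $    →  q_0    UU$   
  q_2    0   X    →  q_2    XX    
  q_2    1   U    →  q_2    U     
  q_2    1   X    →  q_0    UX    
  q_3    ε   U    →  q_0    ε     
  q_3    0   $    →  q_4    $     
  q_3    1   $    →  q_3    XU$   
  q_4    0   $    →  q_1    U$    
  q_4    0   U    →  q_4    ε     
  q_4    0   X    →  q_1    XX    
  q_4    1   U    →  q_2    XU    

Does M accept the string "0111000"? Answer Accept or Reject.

(q_0, 0111000, $) ⊢ (q_4, 111000, U$) ⊢ (q_2, 11000, XU$) ⊢ (q_0, 1000, UXU$) ⊢ (q_1, 000, XU$) ⊢ (q_1, 00, XXU$) ⊢ (q_1, 0, XXXU$) ⊢ (q_1, ε, XXXXU$)
All input consumed; state q_1 ∈ F.

Accept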